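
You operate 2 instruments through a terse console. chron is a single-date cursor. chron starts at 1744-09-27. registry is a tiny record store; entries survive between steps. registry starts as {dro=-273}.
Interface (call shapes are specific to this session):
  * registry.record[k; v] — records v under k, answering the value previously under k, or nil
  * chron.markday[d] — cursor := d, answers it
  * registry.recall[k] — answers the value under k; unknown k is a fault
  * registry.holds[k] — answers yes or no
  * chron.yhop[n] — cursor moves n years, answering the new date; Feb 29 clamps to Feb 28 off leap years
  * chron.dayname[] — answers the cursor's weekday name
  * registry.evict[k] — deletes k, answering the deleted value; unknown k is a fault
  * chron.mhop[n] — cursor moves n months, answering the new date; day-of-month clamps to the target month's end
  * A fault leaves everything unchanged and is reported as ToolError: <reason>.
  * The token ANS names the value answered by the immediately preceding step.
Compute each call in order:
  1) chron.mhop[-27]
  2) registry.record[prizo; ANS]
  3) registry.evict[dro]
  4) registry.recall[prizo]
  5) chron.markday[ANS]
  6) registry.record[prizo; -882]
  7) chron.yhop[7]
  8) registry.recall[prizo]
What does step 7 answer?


Answer: 1749-06-27

Derivation:
>> chron.mhop(n=-27)
<< 1742-06-27
>> registry.record(k=prizo, v=ANS)
<< nil
>> registry.evict(k=dro)
<< -273
>> registry.recall(k=prizo)
<< 1742-06-27
>> chron.markday(d=ANS)
<< 1742-06-27
>> registry.record(k=prizo, v=-882)
<< 1742-06-27
>> chron.yhop(n=7)
<< 1749-06-27
>> registry.recall(k=prizo)
<< -882


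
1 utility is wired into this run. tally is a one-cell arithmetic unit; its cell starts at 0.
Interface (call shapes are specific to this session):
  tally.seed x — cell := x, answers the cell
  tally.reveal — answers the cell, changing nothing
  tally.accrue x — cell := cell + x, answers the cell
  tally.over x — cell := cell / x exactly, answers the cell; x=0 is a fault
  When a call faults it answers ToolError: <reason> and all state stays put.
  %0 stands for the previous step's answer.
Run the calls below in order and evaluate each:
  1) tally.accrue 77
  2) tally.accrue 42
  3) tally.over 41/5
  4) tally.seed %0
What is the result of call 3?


I invoke tally.accrue(x=77), — result: 77.
Now I run tally.accrue(x=42), — result: 119.
I run tally.over(x=41/5), → 595/41.
I run tally.seed(x=%0): 595/41.

Answer: 595/41


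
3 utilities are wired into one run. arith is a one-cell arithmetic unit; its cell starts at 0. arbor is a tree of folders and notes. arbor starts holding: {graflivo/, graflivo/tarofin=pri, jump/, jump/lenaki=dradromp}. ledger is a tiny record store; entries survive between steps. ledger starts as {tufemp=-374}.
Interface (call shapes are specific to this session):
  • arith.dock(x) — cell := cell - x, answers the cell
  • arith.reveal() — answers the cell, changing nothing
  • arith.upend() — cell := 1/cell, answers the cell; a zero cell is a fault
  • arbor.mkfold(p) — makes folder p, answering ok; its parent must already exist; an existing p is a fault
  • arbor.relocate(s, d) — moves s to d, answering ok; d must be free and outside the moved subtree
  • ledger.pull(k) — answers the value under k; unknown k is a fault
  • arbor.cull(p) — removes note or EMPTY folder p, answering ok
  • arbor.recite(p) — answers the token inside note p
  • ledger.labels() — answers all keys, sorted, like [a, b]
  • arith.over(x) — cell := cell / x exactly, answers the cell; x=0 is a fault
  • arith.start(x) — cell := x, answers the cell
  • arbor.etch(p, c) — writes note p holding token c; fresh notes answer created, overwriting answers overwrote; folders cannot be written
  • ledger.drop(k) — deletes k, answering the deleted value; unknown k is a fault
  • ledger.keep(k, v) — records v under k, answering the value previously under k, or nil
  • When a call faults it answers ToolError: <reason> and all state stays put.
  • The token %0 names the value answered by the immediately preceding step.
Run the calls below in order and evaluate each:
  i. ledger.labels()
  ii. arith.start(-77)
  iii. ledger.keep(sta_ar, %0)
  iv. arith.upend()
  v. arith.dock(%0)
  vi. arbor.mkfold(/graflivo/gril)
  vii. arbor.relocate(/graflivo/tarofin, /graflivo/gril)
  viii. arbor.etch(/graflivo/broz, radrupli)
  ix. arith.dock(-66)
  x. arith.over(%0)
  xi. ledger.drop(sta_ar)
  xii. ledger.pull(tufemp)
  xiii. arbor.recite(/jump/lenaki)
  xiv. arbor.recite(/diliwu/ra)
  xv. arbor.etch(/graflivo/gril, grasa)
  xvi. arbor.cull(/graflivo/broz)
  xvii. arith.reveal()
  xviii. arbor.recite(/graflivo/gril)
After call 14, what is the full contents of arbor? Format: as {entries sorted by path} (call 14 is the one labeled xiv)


Answer: {graflivo/, graflivo/broz=radrupli, graflivo/gril/, graflivo/tarofin=pri, jump/, jump/lenaki=dradromp}

Derivation:
·→ ledger.labels()
·← [tufemp]
·→ arith.start(x→-77)
·← -77
·→ ledger.keep(k→sta_ar, v→%0)
·← nil
·→ arith.upend()
·← -1/77
·→ arith.dock(x→%0)
·← 0
·→ arbor.mkfold(p→/graflivo/gril)
·← ok
·→ arbor.relocate(s→/graflivo/tarofin, d→/graflivo/gril)
·← ToolError: exists
·→ arbor.etch(p→/graflivo/broz, c→radrupli)
·← created
·→ arith.dock(x→-66)
·← 66
·→ arith.over(x→%0)
·← 1
·→ ledger.drop(k→sta_ar)
·← -77
·→ ledger.pull(k→tufemp)
·← -374
·→ arbor.recite(p→/jump/lenaki)
·← dradromp
·→ arbor.recite(p→/diliwu/ra)
·← ToolError: not found
·→ arbor.etch(p→/graflivo/gril, c→grasa)
·← ToolError: is a directory
·→ arbor.cull(p→/graflivo/broz)
·← ok
·→ arith.reveal()
·← 1
·→ arbor.recite(p→/graflivo/gril)
·← ToolError: is a directory


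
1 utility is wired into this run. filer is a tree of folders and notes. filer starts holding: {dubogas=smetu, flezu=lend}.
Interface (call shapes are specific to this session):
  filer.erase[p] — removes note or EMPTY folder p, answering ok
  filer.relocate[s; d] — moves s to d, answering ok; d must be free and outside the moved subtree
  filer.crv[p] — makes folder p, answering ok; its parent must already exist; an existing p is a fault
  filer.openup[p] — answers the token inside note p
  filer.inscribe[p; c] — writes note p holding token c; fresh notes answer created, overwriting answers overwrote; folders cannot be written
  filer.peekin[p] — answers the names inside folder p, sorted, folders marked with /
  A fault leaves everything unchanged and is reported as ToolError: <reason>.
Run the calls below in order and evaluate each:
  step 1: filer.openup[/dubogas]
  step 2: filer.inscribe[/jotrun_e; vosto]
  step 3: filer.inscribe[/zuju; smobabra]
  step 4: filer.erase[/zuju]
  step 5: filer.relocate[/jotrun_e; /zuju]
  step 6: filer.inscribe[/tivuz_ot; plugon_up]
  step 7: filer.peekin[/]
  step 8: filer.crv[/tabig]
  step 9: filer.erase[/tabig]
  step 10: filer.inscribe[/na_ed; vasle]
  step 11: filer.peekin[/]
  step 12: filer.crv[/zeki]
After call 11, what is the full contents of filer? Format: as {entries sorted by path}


I invoke openup with p=/dubogas, and observe smetu.
I try inscribe with p=/jotrun_e, c=vosto: created.
Now I run inscribe with p=/zuju, c=smobabra, — result: created.
Then erase with p=/zuju, and get ok.
I run relocate with s=/jotrun_e, d=/zuju, and get ok.
Now I run inscribe with p=/tivuz_ot, c=plugon_up, and observe created.
Calling peekin with p=/, — result: [dubogas, flezu, tivuz_ot, zuju].
Using crv with p=/tabig: ok.
I try erase with p=/tabig: ok.
Calling inscribe with p=/na_ed, c=vasle, giving created.
Then peekin with p=/, and see [dubogas, flezu, na_ed, tivuz_ot, zuju].
I try crv with p=/zeki, and see ok.

Answer: {dubogas=smetu, flezu=lend, na_ed=vasle, tivuz_ot=plugon_up, zuju=vosto}


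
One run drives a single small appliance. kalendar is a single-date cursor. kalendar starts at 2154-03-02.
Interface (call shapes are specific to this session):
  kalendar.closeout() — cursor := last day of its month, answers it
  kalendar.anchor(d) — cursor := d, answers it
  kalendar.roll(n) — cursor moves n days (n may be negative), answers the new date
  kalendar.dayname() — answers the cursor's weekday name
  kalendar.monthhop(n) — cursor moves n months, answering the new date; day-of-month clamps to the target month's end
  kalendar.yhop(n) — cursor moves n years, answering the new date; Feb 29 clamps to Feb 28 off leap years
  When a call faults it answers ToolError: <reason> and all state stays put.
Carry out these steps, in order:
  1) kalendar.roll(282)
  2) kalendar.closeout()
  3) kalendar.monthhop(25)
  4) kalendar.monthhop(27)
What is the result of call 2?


I invoke roll passing n: 282, yielding 2154-12-09.
Then closeout(), yielding 2154-12-31.
I use monthhop passing n: 25, giving 2157-01-31.
Using monthhop passing n: 27, yielding 2159-04-30.

Answer: 2154-12-31


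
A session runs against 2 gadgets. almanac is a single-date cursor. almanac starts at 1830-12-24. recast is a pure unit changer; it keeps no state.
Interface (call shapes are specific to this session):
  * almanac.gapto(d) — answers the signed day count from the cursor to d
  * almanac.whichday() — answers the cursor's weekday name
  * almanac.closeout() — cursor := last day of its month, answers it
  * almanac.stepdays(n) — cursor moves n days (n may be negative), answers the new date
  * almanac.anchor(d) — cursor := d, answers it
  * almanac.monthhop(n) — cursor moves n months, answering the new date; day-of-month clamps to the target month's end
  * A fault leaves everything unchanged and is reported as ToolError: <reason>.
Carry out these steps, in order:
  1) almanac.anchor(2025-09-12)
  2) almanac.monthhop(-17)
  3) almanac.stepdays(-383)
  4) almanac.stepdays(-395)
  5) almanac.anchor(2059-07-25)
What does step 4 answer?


Next I call anchor(d='2025-09-12'): 2025-09-12.
I run monthhop(n='-17'), which returns 2024-04-12.
Now I run stepdays(n='-383'), and get 2023-03-26.
Calling stepdays(n='-395'), giving 2022-02-24.
I try anchor(d='2059-07-25'), and get 2059-07-25.

Answer: 2022-02-24


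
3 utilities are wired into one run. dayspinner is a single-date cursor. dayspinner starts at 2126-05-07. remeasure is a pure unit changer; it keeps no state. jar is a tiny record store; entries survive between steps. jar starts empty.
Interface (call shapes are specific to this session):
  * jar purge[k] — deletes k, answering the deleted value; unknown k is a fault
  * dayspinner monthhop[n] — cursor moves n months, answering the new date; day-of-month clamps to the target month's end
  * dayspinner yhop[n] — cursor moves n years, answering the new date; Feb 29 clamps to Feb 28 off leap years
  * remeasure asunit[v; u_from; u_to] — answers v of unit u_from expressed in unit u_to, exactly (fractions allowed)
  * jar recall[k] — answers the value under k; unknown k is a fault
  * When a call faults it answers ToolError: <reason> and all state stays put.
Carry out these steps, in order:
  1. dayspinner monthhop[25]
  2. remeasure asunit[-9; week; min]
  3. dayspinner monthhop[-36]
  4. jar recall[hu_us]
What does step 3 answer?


Answer: 2125-06-07

Derivation:
Now I run dayspinner monthhop using n→25: 2128-06-07.
I call remeasure asunit using v→-9, u_from→week, u_to→min, giving -90720.
Using dayspinner monthhop using n→-36, yielding 2125-06-07.
Using jar recall using k→hu_us, and see ToolError: no such key hu_us.


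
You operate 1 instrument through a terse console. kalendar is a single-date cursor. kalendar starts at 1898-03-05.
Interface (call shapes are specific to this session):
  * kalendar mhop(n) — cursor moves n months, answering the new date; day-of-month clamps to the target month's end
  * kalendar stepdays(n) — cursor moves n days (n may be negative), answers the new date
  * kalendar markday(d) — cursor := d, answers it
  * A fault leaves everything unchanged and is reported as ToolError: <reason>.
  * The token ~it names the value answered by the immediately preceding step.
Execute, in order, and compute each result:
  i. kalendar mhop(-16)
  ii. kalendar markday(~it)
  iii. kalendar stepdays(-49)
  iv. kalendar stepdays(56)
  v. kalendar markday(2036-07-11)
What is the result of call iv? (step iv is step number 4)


Answer: 1896-11-12

Derivation:
-> kalendar mhop(-16)
<- 1896-11-05
-> kalendar markday(~it)
<- 1896-11-05
-> kalendar stepdays(-49)
<- 1896-09-17
-> kalendar stepdays(56)
<- 1896-11-12
-> kalendar markday(2036-07-11)
<- 2036-07-11


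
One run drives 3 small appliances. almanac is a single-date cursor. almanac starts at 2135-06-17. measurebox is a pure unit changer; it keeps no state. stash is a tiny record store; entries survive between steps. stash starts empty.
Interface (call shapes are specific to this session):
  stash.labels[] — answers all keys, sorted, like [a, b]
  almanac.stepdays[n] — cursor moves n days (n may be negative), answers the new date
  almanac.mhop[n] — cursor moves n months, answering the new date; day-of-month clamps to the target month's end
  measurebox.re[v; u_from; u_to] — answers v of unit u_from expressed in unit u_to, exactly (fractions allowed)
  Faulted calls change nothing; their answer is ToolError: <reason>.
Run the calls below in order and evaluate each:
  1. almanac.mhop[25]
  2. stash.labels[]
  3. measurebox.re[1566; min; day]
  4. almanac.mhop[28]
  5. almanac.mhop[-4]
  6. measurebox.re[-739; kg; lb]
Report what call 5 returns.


I invoke almanac.mhop(n='25'), and see 2137-07-17.
I run stash.labels(), → [].
Using measurebox.re(v='1566', u_from='min', u_to='day'), giving 87/80.
I try almanac.mhop(n='28'): 2139-11-17.
I call almanac.mhop(n='-4'), — result: 2139-07-17.
I run measurebox.re(v='-739', u_from='kg', u_to='lb'), — result: -73900000000/45359237.

Answer: 2139-07-17


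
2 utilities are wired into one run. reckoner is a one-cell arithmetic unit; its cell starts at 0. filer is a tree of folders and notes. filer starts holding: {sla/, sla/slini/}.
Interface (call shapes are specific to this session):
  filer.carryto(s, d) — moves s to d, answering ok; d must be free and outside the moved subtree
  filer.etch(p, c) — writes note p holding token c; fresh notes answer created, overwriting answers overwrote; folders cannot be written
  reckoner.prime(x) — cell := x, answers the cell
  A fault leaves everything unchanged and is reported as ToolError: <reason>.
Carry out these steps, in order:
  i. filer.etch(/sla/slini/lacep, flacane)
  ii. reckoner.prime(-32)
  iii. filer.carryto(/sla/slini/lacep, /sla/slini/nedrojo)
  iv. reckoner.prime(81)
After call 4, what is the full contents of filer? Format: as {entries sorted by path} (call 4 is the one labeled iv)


;; 1. etch(p: /sla/slini/lacep, c: flacane) == created
;; 2. prime(x: -32) == -32
;; 3. carryto(s: /sla/slini/lacep, d: /sla/slini/nedrojo) == ok
;; 4. prime(x: 81) == 81

Answer: {sla/, sla/slini/, sla/slini/nedrojo=flacane}


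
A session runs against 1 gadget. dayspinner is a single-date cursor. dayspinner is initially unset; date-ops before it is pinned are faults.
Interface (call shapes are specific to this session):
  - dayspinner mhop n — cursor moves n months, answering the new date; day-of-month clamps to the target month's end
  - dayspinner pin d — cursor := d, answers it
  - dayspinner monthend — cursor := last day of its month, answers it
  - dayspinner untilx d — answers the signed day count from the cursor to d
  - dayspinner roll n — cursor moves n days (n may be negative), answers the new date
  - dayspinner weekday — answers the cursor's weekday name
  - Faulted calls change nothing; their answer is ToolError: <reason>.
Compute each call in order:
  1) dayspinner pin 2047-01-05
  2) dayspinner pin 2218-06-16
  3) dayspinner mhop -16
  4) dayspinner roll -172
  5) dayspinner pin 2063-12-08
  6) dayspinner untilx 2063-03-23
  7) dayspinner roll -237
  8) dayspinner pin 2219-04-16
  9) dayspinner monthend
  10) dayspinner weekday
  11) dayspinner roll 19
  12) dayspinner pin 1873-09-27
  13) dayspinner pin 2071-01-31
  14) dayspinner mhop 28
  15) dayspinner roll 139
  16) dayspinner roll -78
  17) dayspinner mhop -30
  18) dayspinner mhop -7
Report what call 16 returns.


CALL dayspinner pin[2047-01-05]
RET  2047-01-05
CALL dayspinner pin[2218-06-16]
RET  2218-06-16
CALL dayspinner mhop[-16]
RET  2217-02-16
CALL dayspinner roll[-172]
RET  2216-08-28
CALL dayspinner pin[2063-12-08]
RET  2063-12-08
CALL dayspinner untilx[2063-03-23]
RET  -260
CALL dayspinner roll[-237]
RET  2063-04-15
CALL dayspinner pin[2219-04-16]
RET  2219-04-16
CALL dayspinner monthend[]
RET  2219-04-30
CALL dayspinner weekday[]
RET  Friday
CALL dayspinner roll[19]
RET  2219-05-19
CALL dayspinner pin[1873-09-27]
RET  1873-09-27
CALL dayspinner pin[2071-01-31]
RET  2071-01-31
CALL dayspinner mhop[28]
RET  2073-05-31
CALL dayspinner roll[139]
RET  2073-10-17
CALL dayspinner roll[-78]
RET  2073-07-31
CALL dayspinner mhop[-30]
RET  2071-01-31
CALL dayspinner mhop[-7]
RET  2070-06-30

Answer: 2073-07-31


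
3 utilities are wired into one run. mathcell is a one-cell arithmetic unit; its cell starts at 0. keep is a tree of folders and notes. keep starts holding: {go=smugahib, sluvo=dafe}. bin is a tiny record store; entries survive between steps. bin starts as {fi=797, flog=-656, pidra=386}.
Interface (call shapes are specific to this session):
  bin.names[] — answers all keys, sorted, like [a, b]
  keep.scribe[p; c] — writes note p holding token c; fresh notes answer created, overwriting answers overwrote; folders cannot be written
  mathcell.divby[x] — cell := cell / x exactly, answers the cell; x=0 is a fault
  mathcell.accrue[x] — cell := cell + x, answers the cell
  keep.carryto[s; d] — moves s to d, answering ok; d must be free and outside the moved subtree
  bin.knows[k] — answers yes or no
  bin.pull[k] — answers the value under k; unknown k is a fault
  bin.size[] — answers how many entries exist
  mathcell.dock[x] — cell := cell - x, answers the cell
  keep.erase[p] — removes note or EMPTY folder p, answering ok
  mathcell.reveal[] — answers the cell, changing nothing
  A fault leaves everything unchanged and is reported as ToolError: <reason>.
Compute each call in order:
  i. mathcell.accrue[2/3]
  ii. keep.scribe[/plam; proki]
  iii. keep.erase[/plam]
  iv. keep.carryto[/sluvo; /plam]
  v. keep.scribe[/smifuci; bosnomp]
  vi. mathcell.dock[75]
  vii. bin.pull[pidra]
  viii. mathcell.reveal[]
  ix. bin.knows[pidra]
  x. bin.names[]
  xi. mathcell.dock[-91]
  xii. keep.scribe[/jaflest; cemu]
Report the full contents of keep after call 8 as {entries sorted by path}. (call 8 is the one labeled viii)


Answer: {go=smugahib, plam=dafe, smifuci=bosnomp}

Derivation:
Now I run mathcell.accrue using x=2/3: 2/3.
I try keep.scribe using p=/plam, c=proki, which returns created.
Next I call keep.erase using p=/plam, and observe ok.
Now I run keep.carryto using s=/sluvo, d=/plam, yielding ok.
I use keep.scribe using p=/smifuci, c=bosnomp, and see created.
I try mathcell.dock using x=75, and get -223/3.
Next I call bin.pull using k=pidra, yielding 386.
I use mathcell.reveal(), yielding -223/3.
I invoke bin.knows using k=pidra, → yes.
I try bin.names, which returns [fi, flog, pidra].
Calling mathcell.dock using x=-91, giving 50/3.
Invoking keep.scribe using p=/jaflest, c=cemu, → created.


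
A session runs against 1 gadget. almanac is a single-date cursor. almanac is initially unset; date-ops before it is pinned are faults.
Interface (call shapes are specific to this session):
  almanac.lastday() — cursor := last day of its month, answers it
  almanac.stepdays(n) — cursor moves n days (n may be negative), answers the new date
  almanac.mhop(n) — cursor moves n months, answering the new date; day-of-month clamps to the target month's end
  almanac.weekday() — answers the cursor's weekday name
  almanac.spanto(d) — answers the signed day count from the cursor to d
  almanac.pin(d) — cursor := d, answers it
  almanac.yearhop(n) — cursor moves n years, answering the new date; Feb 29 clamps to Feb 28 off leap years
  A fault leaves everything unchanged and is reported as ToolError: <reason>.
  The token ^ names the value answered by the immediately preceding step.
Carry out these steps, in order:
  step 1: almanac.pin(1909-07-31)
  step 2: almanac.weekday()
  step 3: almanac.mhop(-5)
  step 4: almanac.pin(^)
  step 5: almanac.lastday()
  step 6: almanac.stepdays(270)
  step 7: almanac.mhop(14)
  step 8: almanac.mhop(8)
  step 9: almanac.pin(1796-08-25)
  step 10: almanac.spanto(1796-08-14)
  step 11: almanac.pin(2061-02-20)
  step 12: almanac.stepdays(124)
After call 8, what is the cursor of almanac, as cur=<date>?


Answer: cur=1911-09-25

Derivation:
! 1. almanac.pin(d='1909-07-31') => 1909-07-31
! 2. almanac.weekday() => Saturday
! 3. almanac.mhop(n='-5') => 1909-02-28
! 4. almanac.pin(d='^') => 1909-02-28
! 5. almanac.lastday() => 1909-02-28
! 6. almanac.stepdays(n='270') => 1909-11-25
! 7. almanac.mhop(n='14') => 1911-01-25
! 8. almanac.mhop(n='8') => 1911-09-25
! 9. almanac.pin(d='1796-08-25') => 1796-08-25
! 10. almanac.spanto(d='1796-08-14') => -11
! 11. almanac.pin(d='2061-02-20') => 2061-02-20
! 12. almanac.stepdays(n='124') => 2061-06-24


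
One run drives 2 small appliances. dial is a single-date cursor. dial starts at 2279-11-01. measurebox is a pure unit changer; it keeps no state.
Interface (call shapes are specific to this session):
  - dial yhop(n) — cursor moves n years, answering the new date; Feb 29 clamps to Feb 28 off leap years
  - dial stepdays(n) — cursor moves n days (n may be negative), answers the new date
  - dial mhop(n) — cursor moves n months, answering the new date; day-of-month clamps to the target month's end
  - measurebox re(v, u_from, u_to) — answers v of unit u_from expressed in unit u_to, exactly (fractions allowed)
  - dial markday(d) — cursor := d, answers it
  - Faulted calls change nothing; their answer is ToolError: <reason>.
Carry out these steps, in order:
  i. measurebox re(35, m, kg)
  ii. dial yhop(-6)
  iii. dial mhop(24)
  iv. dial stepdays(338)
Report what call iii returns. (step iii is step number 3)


% measurebox re v→35 u_from→m u_to→kg
  ToolError: incompatible units
% dial yhop n→-6
  2273-11-01
% dial mhop n→24
  2275-11-01
% dial stepdays n→338
  2276-10-04

Answer: 2275-11-01


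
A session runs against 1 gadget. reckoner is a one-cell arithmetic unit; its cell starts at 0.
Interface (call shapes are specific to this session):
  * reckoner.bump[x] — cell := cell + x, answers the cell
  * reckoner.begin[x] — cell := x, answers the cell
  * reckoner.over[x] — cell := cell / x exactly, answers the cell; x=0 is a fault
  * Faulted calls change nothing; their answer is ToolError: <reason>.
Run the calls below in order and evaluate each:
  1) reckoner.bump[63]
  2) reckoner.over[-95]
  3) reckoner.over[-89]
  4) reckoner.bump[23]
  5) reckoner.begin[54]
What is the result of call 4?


$ reckoner.bump x: 63
[out] 63
$ reckoner.over x: -95
[out] -63/95
$ reckoner.over x: -89
[out] 63/8455
$ reckoner.bump x: 23
[out] 194528/8455
$ reckoner.begin x: 54
[out] 54

Answer: 194528/8455


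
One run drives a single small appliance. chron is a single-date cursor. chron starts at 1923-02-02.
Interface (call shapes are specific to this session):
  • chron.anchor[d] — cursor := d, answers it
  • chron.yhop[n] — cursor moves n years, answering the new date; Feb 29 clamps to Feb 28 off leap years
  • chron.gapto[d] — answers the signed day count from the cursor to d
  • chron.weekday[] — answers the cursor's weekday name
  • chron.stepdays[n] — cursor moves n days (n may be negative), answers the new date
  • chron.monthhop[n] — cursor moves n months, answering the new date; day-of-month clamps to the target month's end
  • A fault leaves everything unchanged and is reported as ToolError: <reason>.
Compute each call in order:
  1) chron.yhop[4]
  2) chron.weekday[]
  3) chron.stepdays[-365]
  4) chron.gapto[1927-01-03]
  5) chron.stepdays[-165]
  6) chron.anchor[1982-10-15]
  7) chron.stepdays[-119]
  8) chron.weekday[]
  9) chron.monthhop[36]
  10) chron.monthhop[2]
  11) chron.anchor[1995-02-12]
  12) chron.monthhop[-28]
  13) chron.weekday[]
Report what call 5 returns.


I call chron.yhop using n='4', and get 1927-02-02.
Calling chron.weekday(), which returns Wednesday.
I call chron.stepdays using n='-365', yielding 1926-02-02.
I use chron.gapto using d='1927-01-03', — result: 335.
I call chron.stepdays using n='-165', giving 1925-08-21.
I try chron.anchor using d='1982-10-15', and observe 1982-10-15.
I try chron.stepdays using n='-119', and get 1982-06-18.
Invoking chron.weekday(), yielding Friday.
Now I run chron.monthhop using n='36', and see 1985-06-18.
Calling chron.monthhop using n='2', → 1985-08-18.
Calling chron.anchor using d='1995-02-12', and get 1995-02-12.
I call chron.monthhop using n='-28', yielding 1992-10-12.
I use chron.weekday, and observe Monday.

Answer: 1925-08-21


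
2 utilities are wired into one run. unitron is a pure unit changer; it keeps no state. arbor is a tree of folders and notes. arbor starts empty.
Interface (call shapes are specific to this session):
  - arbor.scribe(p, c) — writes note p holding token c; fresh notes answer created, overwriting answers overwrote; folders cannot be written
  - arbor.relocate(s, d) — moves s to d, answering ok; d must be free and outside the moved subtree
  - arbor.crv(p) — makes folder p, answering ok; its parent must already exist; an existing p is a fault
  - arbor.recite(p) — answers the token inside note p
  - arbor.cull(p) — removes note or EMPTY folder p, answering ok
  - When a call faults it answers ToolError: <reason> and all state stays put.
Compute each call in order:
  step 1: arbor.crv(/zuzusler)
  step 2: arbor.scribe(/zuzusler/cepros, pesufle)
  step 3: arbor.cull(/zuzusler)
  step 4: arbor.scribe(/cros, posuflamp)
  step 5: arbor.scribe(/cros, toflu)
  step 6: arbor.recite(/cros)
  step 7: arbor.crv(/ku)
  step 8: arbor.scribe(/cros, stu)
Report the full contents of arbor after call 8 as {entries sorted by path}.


Now I run arbor.crv using p: /zuzusler, yielding ok.
Invoking arbor.scribe using p: /zuzusler/cepros, c: pesufle: created.
I call arbor.cull using p: /zuzusler, → ToolError: not empty.
I invoke arbor.scribe using p: /cros, c: posuflamp, → created.
I try arbor.scribe using p: /cros, c: toflu, → overwrote.
Calling arbor.recite using p: /cros: toflu.
I call arbor.crv using p: /ku, and observe ok.
Next I call arbor.scribe using p: /cros, c: stu, yielding overwrote.

Answer: {cros=stu, ku/, zuzusler/, zuzusler/cepros=pesufle}


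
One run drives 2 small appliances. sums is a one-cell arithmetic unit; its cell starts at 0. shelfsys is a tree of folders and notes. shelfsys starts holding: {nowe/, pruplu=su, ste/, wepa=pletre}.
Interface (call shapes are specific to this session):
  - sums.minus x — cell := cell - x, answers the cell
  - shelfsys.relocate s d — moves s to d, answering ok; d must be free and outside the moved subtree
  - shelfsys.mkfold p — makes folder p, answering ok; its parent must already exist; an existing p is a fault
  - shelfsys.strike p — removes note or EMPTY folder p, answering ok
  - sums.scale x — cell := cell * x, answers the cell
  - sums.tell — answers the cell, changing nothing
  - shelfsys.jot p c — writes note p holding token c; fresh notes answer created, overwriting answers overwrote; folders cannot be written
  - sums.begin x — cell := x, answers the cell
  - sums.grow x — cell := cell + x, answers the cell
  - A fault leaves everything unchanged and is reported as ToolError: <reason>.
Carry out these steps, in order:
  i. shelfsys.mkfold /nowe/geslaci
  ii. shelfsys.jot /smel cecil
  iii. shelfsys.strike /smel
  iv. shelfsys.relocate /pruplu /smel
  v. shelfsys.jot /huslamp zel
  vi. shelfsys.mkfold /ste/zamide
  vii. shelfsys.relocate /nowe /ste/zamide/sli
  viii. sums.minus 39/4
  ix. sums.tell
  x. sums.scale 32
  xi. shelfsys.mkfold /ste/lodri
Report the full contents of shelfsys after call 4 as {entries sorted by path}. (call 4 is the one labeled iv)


Answer: {nowe/, nowe/geslaci/, smel=su, ste/, wepa=pletre}

Derivation:
→ shelfsys.mkfold(p=/nowe/geslaci)
← ok
→ shelfsys.jot(p=/smel, c=cecil)
← created
→ shelfsys.strike(p=/smel)
← ok
→ shelfsys.relocate(s=/pruplu, d=/smel)
← ok
→ shelfsys.jot(p=/huslamp, c=zel)
← created
→ shelfsys.mkfold(p=/ste/zamide)
← ok
→ shelfsys.relocate(s=/nowe, d=/ste/zamide/sli)
← ok
→ sums.minus(x=39/4)
← -39/4
→ sums.tell()
← -39/4
→ sums.scale(x=32)
← -312
→ shelfsys.mkfold(p=/ste/lodri)
← ok


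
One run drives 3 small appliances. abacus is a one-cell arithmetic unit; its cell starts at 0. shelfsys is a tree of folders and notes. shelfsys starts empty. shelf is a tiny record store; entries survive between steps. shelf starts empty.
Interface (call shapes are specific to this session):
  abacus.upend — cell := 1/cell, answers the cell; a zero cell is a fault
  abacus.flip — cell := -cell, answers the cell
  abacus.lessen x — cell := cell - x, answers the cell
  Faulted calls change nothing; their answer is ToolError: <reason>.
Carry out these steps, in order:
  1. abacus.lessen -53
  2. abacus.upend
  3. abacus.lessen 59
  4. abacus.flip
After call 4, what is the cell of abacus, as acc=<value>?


Answer: acc=3126/53

Derivation:
CALL lessen[x='-53']
RET  53
CALL upend[]
RET  1/53
CALL lessen[x='59']
RET  -3126/53
CALL flip[]
RET  3126/53


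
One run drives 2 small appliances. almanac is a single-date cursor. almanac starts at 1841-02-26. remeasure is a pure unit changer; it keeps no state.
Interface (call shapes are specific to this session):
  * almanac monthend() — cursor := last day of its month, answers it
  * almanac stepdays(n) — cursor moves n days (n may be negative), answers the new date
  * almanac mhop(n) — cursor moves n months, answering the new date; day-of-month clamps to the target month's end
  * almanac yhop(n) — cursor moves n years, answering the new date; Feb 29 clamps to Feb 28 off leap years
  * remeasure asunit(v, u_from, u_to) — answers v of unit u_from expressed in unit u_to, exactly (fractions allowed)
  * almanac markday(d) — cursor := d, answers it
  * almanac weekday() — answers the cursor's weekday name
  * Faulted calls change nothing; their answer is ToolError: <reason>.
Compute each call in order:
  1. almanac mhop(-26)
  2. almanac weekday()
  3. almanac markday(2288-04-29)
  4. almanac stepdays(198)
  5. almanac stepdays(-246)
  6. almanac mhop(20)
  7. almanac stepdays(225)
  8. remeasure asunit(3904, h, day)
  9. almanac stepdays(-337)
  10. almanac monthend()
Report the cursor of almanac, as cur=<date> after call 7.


Answer: cur=2290-06-25

Derivation:
[in] almanac mhop n→-26
:: 1838-12-26
[in] almanac weekday
:: Wednesday
[in] almanac markday d→2288-04-29
:: 2288-04-29
[in] almanac stepdays n→198
:: 2288-11-13
[in] almanac stepdays n→-246
:: 2288-03-12
[in] almanac mhop n→20
:: 2289-11-12
[in] almanac stepdays n→225
:: 2290-06-25
[in] remeasure asunit v→3904 u_from→h u_to→day
:: 488/3
[in] almanac stepdays n→-337
:: 2289-07-23
[in] almanac monthend
:: 2289-07-31


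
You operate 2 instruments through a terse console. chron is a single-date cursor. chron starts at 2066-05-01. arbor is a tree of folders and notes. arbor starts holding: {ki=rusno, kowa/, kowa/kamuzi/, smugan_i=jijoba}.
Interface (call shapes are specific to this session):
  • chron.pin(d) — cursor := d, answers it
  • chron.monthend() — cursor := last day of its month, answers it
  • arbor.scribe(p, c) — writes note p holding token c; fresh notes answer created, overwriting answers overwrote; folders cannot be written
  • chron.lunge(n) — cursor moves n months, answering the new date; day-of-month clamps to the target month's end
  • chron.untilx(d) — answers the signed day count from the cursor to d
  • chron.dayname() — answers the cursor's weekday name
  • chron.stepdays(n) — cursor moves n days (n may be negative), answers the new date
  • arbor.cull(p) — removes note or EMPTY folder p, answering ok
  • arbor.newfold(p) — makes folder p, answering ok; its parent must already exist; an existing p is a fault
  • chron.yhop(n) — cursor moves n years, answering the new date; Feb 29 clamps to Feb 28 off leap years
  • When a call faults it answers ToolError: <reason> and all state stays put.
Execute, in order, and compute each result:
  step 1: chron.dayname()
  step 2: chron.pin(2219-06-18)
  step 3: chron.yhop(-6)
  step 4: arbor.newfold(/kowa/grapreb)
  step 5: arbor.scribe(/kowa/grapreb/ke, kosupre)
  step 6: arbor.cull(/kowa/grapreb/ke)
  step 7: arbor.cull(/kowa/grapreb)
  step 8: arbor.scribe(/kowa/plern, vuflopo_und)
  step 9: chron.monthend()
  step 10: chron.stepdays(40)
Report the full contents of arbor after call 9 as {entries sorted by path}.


Answer: {ki=rusno, kowa/, kowa/kamuzi/, kowa/plern=vuflopo_und, smugan_i=jijoba}

Derivation:
Then chron.dayname(), → Saturday.
Then chron.pin(d='2219-06-18'), — result: 2219-06-18.
Then chron.yhop(n='-6'), and observe 2213-06-18.
I run arbor.newfold(p='/kowa/grapreb'), — result: ok.
Invoking arbor.scribe(p='/kowa/grapreb/ke', c='kosupre'), and observe created.
Calling arbor.cull(p='/kowa/grapreb/ke'), and get ok.
I use arbor.cull(p='/kowa/grapreb'), giving ok.
Invoking arbor.scribe(p='/kowa/plern', c='vuflopo_und'), → created.
Invoking chron.monthend, and see 2213-06-30.
Then chron.stepdays(n='40'), which returns 2213-08-09.


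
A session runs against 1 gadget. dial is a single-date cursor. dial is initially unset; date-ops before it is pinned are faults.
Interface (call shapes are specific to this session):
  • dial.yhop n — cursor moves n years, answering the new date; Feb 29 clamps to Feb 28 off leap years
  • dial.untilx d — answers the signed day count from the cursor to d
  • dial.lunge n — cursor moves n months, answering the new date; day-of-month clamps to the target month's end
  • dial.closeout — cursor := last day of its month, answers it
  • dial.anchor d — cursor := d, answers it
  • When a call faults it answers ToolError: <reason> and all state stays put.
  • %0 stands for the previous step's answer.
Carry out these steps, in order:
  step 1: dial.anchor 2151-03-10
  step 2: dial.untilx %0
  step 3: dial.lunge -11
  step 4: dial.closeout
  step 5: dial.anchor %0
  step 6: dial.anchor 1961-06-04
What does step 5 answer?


Answer: 2150-04-30

Derivation:
% dial.anchor d=2151-03-10
[out] 2151-03-10
% dial.untilx d=%0
[out] 0
% dial.lunge n=-11
[out] 2150-04-10
% dial.closeout
[out] 2150-04-30
% dial.anchor d=%0
[out] 2150-04-30
% dial.anchor d=1961-06-04
[out] 1961-06-04


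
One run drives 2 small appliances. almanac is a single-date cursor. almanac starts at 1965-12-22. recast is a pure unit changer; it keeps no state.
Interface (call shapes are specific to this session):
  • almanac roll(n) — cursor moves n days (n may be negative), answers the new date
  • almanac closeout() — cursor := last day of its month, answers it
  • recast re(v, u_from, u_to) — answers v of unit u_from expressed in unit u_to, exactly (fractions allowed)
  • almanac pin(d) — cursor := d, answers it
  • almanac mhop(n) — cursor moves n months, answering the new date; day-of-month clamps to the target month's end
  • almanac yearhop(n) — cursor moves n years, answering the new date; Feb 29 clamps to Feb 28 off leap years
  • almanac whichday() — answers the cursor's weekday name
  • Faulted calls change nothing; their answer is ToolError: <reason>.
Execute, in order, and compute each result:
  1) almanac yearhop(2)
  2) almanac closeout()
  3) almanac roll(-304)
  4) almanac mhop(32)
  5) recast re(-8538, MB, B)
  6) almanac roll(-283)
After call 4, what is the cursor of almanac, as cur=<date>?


Answer: cur=1969-11-02

Derivation:
-> almanac yearhop(n: 2)
<- 1967-12-22
-> almanac closeout()
<- 1967-12-31
-> almanac roll(n: -304)
<- 1967-03-02
-> almanac mhop(n: 32)
<- 1969-11-02
-> recast re(v: -8538, u_from: MB, u_to: B)
<- -8538000000
-> almanac roll(n: -283)
<- 1969-01-23


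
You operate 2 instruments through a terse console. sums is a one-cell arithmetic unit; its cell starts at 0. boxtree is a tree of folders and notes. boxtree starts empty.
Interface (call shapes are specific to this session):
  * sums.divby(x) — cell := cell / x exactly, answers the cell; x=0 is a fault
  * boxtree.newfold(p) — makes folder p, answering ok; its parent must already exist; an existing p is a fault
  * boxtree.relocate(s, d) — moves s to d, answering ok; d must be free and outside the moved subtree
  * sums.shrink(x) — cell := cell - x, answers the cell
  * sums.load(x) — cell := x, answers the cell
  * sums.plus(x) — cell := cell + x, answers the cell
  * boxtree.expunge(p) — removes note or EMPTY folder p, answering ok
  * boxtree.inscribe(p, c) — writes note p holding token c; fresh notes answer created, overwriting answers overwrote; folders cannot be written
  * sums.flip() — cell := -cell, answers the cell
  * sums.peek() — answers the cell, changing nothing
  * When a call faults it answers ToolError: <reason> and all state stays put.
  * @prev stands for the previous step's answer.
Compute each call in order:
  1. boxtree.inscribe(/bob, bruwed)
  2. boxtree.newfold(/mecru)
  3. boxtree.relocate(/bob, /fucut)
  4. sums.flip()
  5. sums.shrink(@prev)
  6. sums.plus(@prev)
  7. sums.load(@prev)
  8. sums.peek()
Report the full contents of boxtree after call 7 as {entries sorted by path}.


Answer: {fucut=bruwed, mecru/}

Derivation:
% inscribe p=/bob c=bruwed
[out] created
% newfold p=/mecru
[out] ok
% relocate s=/bob d=/fucut
[out] ok
% flip
[out] 0
% shrink x=@prev
[out] 0
% plus x=@prev
[out] 0
% load x=@prev
[out] 0
% peek
[out] 0


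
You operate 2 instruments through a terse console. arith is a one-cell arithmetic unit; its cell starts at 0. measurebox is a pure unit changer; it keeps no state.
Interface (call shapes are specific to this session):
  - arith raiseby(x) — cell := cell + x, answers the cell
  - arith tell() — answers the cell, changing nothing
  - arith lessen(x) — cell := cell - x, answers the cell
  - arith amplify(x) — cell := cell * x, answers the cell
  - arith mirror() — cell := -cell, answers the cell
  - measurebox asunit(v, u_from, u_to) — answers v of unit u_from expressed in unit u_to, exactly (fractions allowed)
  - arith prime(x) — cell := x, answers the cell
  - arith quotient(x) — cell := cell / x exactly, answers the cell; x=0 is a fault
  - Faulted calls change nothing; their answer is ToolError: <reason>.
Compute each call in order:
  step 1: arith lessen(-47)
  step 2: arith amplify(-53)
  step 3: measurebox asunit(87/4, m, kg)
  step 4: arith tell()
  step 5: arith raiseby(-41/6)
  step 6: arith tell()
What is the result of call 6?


Answer: -14987/6

Derivation:
Invoking arith lessen passing x='-47', giving 47.
I invoke arith amplify passing x='-53', which returns -2491.
I use measurebox asunit passing v='87/4', u_from='m', u_to='kg', which returns ToolError: incompatible units.
Invoking arith tell, and see -2491.
I call arith raiseby passing x='-41/6', — result: -14987/6.
I invoke arith tell(): -14987/6.


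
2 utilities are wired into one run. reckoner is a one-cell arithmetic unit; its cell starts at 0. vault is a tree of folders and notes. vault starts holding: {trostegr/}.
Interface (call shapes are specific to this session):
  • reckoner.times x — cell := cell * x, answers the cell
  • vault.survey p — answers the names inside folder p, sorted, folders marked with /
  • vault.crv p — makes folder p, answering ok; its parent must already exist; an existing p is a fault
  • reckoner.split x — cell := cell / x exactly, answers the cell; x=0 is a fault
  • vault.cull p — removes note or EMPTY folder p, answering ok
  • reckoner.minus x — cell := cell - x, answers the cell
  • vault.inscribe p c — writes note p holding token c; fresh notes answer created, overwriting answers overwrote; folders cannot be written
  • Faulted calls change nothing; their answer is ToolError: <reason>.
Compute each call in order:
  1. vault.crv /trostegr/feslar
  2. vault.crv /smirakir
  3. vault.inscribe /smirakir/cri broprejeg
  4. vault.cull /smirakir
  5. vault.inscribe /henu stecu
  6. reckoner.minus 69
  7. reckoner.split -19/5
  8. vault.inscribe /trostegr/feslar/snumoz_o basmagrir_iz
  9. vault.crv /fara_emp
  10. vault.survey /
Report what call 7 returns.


# 1. vault.crv(p=/trostegr/feslar) == ok
# 2. vault.crv(p=/smirakir) == ok
# 3. vault.inscribe(p=/smirakir/cri, c=broprejeg) == created
# 4. vault.cull(p=/smirakir) == ToolError: not empty
# 5. vault.inscribe(p=/henu, c=stecu) == created
# 6. reckoner.minus(x=69) == -69
# 7. reckoner.split(x=-19/5) == 345/19
# 8. vault.inscribe(p=/trostegr/feslar/snumoz_o, c=basmagrir_iz) == created
# 9. vault.crv(p=/fara_emp) == ok
# 10. vault.survey(p=/) == [fara_emp/, henu, smirakir/, trostegr/]

Answer: 345/19
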